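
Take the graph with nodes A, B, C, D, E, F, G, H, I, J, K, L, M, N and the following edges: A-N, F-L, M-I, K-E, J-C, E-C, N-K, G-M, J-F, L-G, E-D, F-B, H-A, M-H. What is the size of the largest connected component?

14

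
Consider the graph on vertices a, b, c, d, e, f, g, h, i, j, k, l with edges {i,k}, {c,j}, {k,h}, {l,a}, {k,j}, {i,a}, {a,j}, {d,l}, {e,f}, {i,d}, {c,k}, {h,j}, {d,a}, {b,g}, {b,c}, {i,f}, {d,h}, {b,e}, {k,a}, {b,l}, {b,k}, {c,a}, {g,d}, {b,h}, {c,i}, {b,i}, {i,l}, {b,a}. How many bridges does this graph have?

0

The edges on the cycle b-g-d-l-a-k-i-c-b are not bridges since each lies on that cycle.
Every edge lies on some cycle, so there are no bridges.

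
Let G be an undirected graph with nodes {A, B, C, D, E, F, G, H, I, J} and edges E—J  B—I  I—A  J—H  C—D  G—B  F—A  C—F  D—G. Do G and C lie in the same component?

Yes

From G we can reach A, B, C, D, F, G, I, which includes C.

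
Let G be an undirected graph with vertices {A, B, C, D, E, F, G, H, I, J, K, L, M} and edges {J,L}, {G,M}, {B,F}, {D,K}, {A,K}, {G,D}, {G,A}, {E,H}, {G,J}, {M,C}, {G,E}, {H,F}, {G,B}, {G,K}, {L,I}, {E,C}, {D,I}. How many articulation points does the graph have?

Removing G increases the component count from 1 to 2, so G is a cut vertex.
By contrast removing F leaves 1 component; it is not a cut vertex. No other vertex is a cut vertex either.

1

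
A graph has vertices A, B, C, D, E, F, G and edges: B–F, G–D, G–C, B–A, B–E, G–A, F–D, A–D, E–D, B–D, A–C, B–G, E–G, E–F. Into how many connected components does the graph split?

1

Starting from A we can reach A, B, C, D, E, F, G. That is one component of size 7.
Total: 1 component.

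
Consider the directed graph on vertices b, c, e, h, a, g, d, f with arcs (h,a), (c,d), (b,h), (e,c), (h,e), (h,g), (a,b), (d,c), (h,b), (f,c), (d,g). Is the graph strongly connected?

There is no directed path from h to f, so the graph is not strongly connected.

No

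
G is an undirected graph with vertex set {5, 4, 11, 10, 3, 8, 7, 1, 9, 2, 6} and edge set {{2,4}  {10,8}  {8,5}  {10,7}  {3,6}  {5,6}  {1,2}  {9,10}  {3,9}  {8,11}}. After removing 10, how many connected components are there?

3

With 10 gone, the remaining components are: {7}; {1, 2, 4}; {3, 5, 6, 8, 9, 11}.
That is 3 components.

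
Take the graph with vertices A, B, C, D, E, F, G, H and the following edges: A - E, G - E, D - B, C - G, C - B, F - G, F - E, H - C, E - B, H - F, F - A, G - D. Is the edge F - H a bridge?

After removing F - H, the path F-G-C-H still connects them, so the edge is not a bridge.

No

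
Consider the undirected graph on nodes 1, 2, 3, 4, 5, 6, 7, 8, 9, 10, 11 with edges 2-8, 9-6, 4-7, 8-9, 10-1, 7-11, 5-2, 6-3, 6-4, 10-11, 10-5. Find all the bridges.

1-10, 3-6

The edges on the cycle 10-5-2-8-9-6-4-7-11-10 are not bridges since each lies on that cycle.
But removing 3-6 disconnects 3 from 6; removing 10-1 disconnects 10 from 1 — these are bridges.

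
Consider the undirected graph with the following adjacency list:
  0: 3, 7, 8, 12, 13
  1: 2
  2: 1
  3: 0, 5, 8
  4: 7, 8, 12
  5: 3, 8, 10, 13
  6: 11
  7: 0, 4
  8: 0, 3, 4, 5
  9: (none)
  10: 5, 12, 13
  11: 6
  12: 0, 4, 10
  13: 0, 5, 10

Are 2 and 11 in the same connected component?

No

The component containing 2 is {1, 2}, and 11 is not in it.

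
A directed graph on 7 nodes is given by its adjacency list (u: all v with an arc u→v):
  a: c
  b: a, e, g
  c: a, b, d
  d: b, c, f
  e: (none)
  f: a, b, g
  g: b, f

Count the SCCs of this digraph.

{a, b, c, d, f, g} are all mutually reachable — one SCC of size 6.
{e} is an SCC by itself.
That gives 2 strongly connected components.

2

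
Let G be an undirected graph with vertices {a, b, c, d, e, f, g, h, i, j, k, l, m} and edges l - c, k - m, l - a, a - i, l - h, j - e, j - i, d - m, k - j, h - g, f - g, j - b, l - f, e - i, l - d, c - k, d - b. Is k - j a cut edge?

No

After removing k - j, the path k-m-d-b-j still connects them, so the edge is not a bridge.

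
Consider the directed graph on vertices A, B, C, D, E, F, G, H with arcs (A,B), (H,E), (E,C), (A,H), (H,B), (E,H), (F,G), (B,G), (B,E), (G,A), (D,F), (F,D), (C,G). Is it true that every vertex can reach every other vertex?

There is no directed path from C to D, so the graph is not strongly connected.

No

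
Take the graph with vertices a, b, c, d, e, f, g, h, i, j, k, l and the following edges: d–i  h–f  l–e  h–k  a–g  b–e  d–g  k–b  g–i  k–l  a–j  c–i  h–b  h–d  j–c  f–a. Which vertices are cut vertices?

h

Removing h increases the component count from 1 to 2, so h is a cut vertex.
By contrast removing d leaves 1 component; it is not a cut vertex. No other vertex is a cut vertex either.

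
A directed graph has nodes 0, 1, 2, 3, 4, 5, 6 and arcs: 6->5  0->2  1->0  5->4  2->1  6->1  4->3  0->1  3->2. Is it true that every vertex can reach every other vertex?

There is no directed path from 0 to 4, so the graph is not strongly connected.

No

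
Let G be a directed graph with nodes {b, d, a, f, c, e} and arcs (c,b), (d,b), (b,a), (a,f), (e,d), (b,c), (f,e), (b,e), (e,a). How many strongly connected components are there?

1

{a, b, c, d, e, f} are all mutually reachable — one SCC of size 6.
That gives 1 strongly connected component.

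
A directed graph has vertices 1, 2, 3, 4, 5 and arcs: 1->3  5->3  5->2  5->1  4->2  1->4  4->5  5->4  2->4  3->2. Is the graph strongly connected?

Yes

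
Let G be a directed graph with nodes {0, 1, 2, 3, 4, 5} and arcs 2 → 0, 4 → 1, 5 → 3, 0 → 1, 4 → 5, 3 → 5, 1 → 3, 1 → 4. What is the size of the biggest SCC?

{3, 5} are all mutually reachable — one SCC of size 2.
{1, 4} are all mutually reachable — one SCC of size 2.
{2} is an SCC by itself.
{0} is an SCC by itself.
The largest has 2 vertices.

2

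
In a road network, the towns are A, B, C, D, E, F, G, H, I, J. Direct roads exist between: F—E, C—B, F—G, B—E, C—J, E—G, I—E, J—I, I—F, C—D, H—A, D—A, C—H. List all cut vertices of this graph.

C

Removing C increases the component count from 1 to 2, so C is a cut vertex.
By contrast removing J leaves 1 component; it is not a cut vertex. No other vertex is a cut vertex either.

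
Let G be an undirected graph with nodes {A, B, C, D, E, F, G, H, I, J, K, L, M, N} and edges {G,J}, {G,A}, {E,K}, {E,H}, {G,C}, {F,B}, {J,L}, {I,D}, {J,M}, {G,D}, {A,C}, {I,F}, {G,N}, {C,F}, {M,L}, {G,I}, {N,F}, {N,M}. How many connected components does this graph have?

2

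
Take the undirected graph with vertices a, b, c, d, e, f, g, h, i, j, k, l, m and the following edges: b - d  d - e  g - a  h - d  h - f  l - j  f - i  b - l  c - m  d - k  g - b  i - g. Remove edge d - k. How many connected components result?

3

Before removal there are 2 components.
d - k is a bridge — removing it separates d's side from k's side.
After removal: 3 components.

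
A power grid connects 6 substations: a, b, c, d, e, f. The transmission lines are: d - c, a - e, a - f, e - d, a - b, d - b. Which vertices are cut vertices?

a, d

Removing a increases the component count from 1 to 2, so a is a cut vertex.
Removing d increases the component count from 1 to 2, so d is a cut vertex.
By contrast removing f leaves 1 component; it is not a cut vertex. No other vertex is a cut vertex either.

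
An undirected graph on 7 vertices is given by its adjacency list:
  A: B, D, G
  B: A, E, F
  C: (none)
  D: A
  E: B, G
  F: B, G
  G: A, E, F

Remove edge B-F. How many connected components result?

B and F are still connected via B-A-G-F, so the component count stays at 2.

2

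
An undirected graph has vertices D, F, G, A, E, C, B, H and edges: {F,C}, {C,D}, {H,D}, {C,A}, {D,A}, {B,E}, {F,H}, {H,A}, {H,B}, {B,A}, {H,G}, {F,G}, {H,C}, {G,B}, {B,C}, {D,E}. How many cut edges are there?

0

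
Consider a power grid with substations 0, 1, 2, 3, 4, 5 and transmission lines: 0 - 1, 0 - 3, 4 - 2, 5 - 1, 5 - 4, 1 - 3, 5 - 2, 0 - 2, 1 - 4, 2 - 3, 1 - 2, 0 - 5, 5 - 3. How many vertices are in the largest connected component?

Starting from 0 we can reach 0, 1, 2, 3, 4, 5. That is one component of size 6.
The largest has 6 vertices.

6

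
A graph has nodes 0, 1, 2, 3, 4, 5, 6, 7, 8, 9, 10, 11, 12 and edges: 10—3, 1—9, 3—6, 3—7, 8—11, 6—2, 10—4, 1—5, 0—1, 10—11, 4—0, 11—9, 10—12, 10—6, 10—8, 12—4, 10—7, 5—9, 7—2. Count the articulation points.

1

Removing 10 increases the component count from 1 to 2, so 10 is a cut vertex.
By contrast removing 2 leaves 1 component; it is not a cut vertex. No other vertex is a cut vertex either.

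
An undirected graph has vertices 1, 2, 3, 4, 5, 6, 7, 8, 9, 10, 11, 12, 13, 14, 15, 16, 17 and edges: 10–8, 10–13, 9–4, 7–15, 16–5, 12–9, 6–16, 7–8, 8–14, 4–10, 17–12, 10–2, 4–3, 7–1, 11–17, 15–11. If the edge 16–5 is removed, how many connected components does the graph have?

3

Before removal there are 2 components.
16–5 is a bridge — removing it separates 16's side from 5's side.
After removal: 3 components.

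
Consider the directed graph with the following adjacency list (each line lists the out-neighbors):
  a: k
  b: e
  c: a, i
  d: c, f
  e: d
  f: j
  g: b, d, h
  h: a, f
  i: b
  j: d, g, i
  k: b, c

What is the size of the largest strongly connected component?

11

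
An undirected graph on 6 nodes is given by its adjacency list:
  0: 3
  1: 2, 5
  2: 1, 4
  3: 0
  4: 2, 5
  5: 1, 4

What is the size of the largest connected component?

Starting from 0 we can reach 0, 3. That is one component of size 2.
Starting from 1 we can reach 1, 2, 4, 5. That is one component of size 4.
The largest has 4 vertices.

4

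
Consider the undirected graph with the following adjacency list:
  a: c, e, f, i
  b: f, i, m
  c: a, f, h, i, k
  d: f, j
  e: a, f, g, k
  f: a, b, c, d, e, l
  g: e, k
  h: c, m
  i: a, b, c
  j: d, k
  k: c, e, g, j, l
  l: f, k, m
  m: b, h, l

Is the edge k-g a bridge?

After removing k-g, the path k-e-g still connects them, so the edge is not a bridge.

No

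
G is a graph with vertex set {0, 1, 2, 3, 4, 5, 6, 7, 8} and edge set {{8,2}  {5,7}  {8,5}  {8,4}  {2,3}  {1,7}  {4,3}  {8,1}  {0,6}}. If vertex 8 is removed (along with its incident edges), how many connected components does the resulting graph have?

3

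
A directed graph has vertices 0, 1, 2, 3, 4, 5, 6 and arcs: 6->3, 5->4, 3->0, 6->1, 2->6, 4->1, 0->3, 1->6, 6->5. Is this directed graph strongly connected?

No

There is no directed path from 0 to 2, so the graph is not strongly connected.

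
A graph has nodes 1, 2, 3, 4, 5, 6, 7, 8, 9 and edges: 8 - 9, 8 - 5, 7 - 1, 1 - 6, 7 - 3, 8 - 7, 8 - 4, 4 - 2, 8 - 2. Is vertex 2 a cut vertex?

Deleting 2 leaves 1 component (was 1) (its neighbors 4, 8 remain connected to each other), so 2 is not a cut vertex.

No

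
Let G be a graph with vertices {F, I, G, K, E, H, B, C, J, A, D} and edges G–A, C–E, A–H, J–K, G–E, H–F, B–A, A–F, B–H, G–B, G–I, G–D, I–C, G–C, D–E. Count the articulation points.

1

Removing G increases the component count from 2 to 3, so G is a cut vertex.
By contrast removing H leaves 2 components; it is not a cut vertex. No other vertex is a cut vertex either.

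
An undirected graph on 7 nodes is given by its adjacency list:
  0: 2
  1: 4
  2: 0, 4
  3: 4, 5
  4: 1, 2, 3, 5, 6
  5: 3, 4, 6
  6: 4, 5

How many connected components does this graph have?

Starting from 0 we can reach 0, 1, 2, 3, 4, 5, 6. That is one component of size 7.
Total: 1 component.

1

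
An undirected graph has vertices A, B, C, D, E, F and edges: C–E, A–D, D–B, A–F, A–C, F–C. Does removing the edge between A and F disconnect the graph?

After removing A–F, the path A-C-F still connects them, so the edge is not a bridge.

No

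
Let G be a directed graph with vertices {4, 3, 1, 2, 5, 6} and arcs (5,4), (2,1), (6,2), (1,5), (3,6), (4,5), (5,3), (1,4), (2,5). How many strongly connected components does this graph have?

1

{1, 2, 3, 4, 5, 6} are all mutually reachable — one SCC of size 6.
That gives 1 strongly connected component.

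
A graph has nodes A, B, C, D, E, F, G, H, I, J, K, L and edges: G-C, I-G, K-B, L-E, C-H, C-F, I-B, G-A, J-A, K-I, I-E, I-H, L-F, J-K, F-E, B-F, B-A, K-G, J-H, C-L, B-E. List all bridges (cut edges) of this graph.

The edges on the cycle I-B-F-C-G-I are not bridges since each lies on that cycle.
Every edge lies on some cycle, so there are no bridges.

none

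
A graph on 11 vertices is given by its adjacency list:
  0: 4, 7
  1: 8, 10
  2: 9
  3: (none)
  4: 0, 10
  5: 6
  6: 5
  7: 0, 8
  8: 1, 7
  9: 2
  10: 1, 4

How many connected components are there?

4

3 is isolated — a component by itself.
Starting from 5 we can reach 5, 6. That is one component of size 2.
Starting from 2 we can reach 2, 9. That is one component of size 2.
Starting from 0 we can reach 0, 1, 4, 7, 8, 10. That is one component of size 6.
Total: 4 components.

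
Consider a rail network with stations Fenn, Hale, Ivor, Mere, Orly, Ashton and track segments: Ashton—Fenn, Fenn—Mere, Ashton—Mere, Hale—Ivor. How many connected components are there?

3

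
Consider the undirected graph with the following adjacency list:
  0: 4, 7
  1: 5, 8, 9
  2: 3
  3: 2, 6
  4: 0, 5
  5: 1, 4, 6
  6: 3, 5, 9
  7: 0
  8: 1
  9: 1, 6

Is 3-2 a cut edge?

Yes

Removing 3-2 leaves no path between 3 and 2: the component count goes from 1 to 2. So it is a bridge.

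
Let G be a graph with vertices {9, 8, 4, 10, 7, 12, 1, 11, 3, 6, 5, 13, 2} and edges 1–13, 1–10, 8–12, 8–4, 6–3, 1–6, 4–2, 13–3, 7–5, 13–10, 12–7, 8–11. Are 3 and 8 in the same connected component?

No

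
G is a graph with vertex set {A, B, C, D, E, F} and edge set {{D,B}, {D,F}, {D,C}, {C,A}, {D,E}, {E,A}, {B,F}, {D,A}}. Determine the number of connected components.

1

Starting from A we can reach A, B, C, D, E, F. That is one component of size 6.
Total: 1 component.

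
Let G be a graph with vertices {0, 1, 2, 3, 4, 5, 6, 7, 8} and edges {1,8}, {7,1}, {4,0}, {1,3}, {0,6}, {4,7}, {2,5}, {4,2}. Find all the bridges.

0-4, 0-6, 1-3, 1-7, 1-8, 2-4, 2-5, 4-7

removing 4–7 disconnects 4 from 7; removing 7–1 disconnects 7 from 1; removing 1–8 disconnects 1 from 8; removing 5–2 disconnects 5 from 2 — these are bridges.
In total 8 edges are bridges.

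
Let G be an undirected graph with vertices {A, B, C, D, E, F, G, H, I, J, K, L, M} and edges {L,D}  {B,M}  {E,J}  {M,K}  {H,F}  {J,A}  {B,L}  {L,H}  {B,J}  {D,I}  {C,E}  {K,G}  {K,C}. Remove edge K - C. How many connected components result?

K and C are still connected via K-M-B-J-E-C, so the component count stays at 1.

1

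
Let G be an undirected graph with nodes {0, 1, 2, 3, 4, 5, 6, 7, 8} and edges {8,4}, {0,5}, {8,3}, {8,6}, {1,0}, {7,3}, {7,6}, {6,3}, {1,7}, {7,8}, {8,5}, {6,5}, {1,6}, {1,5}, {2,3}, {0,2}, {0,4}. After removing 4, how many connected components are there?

With 4 gone, the remaining components are: {0, 1, 2, 3, 5, 6, 7, 8}.
That is 1 component.

1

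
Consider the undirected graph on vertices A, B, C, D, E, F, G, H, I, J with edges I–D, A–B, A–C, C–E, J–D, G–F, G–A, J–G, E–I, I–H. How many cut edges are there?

The edges on the cycle J-G-A-C-E-I-D-J are not bridges since each lies on that cycle.
But removing B–A disconnects B from A; removing G–F disconnects G from F; removing H–I disconnects H from I — these are bridges.
That makes 3 bridges.

3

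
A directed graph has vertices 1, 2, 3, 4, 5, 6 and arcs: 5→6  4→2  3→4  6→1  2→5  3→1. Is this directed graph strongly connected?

No

There is no directed path from 1 to 2, so the graph is not strongly connected.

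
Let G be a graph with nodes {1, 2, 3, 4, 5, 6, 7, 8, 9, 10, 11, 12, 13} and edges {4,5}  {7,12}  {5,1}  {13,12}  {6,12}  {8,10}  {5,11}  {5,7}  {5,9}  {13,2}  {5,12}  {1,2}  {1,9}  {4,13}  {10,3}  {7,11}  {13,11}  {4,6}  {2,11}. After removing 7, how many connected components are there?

2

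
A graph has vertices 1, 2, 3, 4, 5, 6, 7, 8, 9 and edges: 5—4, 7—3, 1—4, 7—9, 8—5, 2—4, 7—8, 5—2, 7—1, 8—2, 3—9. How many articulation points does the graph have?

1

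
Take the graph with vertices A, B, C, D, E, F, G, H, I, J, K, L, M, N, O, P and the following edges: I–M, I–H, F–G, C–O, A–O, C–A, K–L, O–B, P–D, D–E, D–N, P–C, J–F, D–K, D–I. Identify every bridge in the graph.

The edges on the cycle C-A-O-C are not bridges since each lies on that cycle.
But removing K–D disconnects K from D; removing E–D disconnects E from D; removing H–I disconnects H from I; removing J–F disconnects J from F — these are bridges.
In total 12 edges are bridges.

B-O, C-P, D-E, D-I, D-K, D-N, D-P, F-G, F-J, H-I, I-M, K-L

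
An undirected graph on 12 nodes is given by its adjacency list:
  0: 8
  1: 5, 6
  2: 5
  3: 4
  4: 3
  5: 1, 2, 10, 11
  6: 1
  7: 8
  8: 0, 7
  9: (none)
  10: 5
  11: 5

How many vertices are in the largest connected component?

9 is isolated — a component by itself.
Starting from 3 we can reach 3, 4. That is one component of size 2.
Starting from 0 we can reach 0, 7, 8. That is one component of size 3.
Starting from 1 we can reach 1, 2, 5, 6, 10, 11. That is one component of size 6.
The largest has 6 vertices.

6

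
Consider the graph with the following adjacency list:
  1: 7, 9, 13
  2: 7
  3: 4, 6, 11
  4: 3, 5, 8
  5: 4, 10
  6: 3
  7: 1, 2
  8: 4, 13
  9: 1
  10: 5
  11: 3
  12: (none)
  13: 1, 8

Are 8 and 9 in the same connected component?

From 8 we can reach 1, 2, 3, 4, 5, 6, 7, 8, 9, 10, 11, 13, which includes 9.

Yes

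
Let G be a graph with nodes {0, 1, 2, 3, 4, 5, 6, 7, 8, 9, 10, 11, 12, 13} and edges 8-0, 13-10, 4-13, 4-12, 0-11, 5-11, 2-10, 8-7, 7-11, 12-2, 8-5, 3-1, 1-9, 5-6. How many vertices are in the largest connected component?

Starting from 1 we can reach 1, 3, 9. That is one component of size 3.
Starting from 2 we can reach 2, 4, 10, 12, 13. That is one component of size 5.
Starting from 0 we can reach 0, 5, 6, 7, 8, 11. That is one component of size 6.
The largest has 6 vertices.

6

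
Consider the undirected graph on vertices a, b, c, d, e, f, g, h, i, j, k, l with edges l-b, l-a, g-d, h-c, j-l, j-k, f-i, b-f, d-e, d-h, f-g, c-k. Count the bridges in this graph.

3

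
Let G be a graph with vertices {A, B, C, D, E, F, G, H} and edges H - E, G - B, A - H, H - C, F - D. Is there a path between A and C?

Yes

From A we can reach A, C, E, H, which includes C.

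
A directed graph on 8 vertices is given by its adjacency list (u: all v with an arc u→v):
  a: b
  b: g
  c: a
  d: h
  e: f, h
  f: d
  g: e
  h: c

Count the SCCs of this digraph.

1

{a, b, c, d, e, f, g, h} are all mutually reachable — one SCC of size 8.
That gives 1 strongly connected component.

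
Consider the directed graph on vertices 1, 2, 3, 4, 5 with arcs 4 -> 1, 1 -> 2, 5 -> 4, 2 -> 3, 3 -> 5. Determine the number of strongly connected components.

{1, 2, 3, 4, 5} are all mutually reachable — one SCC of size 5.
That gives 1 strongly connected component.

1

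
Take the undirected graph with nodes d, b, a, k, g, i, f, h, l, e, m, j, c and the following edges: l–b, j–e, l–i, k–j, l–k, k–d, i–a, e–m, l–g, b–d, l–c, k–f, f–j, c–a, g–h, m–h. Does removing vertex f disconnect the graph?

No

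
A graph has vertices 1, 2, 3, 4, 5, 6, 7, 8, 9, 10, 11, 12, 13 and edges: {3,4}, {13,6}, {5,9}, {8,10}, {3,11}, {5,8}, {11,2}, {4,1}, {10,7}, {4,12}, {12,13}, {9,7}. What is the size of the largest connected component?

Starting from 5 we can reach 5, 7, 8, 9, 10. That is one component of size 5.
Starting from 1 we can reach 1, 2, 3, 4, 6, 11, 12, 13. That is one component of size 8.
The largest has 8 vertices.

8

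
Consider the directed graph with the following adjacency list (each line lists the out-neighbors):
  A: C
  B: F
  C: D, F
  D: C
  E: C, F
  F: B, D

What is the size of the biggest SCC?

4

{B, C, D, F} are all mutually reachable — one SCC of size 4.
{E} is an SCC by itself.
{A} is an SCC by itself.
The largest has 4 vertices.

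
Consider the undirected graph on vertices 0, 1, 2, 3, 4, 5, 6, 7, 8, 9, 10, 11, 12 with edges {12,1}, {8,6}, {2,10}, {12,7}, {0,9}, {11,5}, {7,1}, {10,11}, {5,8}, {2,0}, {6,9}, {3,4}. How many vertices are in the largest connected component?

8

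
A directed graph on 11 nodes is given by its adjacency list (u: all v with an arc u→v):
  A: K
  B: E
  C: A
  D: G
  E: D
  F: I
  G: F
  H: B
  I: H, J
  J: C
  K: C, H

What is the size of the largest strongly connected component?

11

{A, B, C, D, E, F, G, H, I, J, K} are all mutually reachable — one SCC of size 11.
The largest has 11 vertices.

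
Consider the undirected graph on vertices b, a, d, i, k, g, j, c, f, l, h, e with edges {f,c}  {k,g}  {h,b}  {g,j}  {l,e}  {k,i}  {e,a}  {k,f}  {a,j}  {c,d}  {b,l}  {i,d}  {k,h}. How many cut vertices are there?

Removing k increases the component count from 1 to 2, so k is a cut vertex.
By contrast removing l leaves 1 component; it is not a cut vertex. No other vertex is a cut vertex either.

1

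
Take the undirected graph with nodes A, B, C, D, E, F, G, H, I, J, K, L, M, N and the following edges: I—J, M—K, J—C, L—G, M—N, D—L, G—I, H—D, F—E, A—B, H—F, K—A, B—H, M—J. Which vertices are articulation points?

Removing F increases the component count from 1 to 2, so F is a cut vertex.
Removing H increases the component count from 1 to 2, so H is a cut vertex.
Removing J increases the component count from 1 to 2, so J is a cut vertex.
Likewise M is a cut vertex.
By contrast removing I leaves 1 component; it is not a cut vertex. No other vertex is a cut vertex either.

F, H, J, M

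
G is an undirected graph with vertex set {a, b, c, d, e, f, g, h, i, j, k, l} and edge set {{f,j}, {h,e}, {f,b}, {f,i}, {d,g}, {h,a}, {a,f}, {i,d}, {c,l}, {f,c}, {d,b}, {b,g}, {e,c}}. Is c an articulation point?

Deleting c raises the number of components from 2 to 3, so c is a cut vertex.

Yes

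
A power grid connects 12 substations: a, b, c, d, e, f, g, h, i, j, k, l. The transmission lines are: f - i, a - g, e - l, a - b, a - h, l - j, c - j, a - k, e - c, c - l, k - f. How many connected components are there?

d is isolated — a component by itself.
Starting from c we can reach c, e, j, l. That is one component of size 4.
Starting from a we can reach a, b, f, g, h, i, k. That is one component of size 7.
Total: 3 components.

3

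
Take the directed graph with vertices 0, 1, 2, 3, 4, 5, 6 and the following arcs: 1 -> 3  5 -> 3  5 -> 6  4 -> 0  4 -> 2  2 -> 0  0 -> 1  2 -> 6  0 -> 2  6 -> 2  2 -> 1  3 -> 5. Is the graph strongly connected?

No

There is no directed path from 1 to 4, so the graph is not strongly connected.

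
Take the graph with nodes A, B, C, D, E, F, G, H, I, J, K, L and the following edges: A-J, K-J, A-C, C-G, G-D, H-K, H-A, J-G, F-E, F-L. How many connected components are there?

4

B is isolated — a component by itself.
I is isolated — a component by itself.
Starting from E we can reach E, F, L. That is one component of size 3.
Starting from A we can reach A, C, D, G, H, J, K. That is one component of size 7.
Total: 4 components.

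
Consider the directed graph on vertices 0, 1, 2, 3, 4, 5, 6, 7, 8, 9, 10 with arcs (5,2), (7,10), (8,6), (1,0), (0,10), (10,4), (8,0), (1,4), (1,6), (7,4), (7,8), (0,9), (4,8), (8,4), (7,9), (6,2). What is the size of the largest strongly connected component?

{0, 4, 8, 10} are all mutually reachable — one SCC of size 4.
{7} is an SCC by itself.
{2} is an SCC by itself.
{9} is an SCC by itself.
{6} is an SCC by itself.
(and 3 more singleton SCCs)
The largest has 4 vertices.

4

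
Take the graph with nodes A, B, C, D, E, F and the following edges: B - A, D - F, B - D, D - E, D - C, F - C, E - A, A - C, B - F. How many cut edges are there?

0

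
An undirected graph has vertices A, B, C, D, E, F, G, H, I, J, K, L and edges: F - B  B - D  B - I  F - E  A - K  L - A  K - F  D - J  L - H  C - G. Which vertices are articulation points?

A, B, D, F, K, L

Removing A increases the component count from 2 to 3, so A is a cut vertex.
Removing B increases the component count from 2 to 4, so B is a cut vertex.
Removing D increases the component count from 2 to 3, so D is a cut vertex.
Likewise F, K, L are cut vertices.
By contrast removing G leaves 2 components; it is not a cut vertex. No other vertex is a cut vertex either.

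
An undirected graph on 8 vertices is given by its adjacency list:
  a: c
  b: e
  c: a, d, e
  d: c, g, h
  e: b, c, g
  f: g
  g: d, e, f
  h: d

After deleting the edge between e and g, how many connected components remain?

e and g are still connected via e-c-d-g, so the component count stays at 1.

1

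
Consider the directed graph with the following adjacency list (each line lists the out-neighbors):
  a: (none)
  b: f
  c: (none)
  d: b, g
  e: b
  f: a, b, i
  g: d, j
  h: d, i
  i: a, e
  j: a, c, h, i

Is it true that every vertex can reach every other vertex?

There is no directed path from e to h, so the graph is not strongly connected.

No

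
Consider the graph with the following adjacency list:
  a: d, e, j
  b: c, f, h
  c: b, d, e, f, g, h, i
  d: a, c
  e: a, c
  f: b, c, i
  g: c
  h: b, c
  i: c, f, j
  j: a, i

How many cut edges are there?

The edges on the cycle d-c-i-j-a-d are not bridges since each lies on that cycle.
But removing g-c disconnects g from c — this is a bridge.

1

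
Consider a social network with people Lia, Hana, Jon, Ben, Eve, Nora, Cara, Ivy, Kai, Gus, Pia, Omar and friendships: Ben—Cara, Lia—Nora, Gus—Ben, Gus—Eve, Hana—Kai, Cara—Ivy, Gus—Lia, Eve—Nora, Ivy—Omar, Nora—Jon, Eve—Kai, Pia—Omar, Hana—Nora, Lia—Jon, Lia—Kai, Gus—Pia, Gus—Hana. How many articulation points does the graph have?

Removing Gus increases the component count from 1 to 2, so Gus is a cut vertex.
By contrast removing Kai leaves 1 component; it is not a cut vertex. No other vertex is a cut vertex either.

1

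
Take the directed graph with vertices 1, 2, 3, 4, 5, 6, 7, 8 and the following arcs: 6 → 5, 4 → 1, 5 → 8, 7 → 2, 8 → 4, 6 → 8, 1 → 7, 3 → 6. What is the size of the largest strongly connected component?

{5} is an SCC by itself.
{6} is an SCC by itself.
{8} is an SCC by itself.
{7} is an SCC by itself.
{3} is an SCC by itself.
(and 3 more singleton SCCs)
The largest has 1 vertex.

1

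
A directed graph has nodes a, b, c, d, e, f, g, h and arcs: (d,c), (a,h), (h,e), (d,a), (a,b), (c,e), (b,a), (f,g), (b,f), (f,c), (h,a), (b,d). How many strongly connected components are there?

{a, b, d, h} are all mutually reachable — one SCC of size 4.
{f} is an SCC by itself.
{e} is an SCC by itself.
{g} is an SCC by itself.
{c} is an SCC by itself.
That gives 5 strongly connected components.

5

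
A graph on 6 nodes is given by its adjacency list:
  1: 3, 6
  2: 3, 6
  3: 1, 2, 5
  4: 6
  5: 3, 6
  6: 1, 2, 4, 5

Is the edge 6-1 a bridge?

No

After removing 6-1, the path 6-2-3-1 still connects them, so the edge is not a bridge.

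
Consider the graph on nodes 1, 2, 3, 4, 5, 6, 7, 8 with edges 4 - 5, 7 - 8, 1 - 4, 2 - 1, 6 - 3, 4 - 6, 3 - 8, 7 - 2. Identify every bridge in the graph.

4-5

The edges on the cycle 7-2-1-4-6-3-8-7 are not bridges since each lies on that cycle.
But removing 4 - 5 disconnects 4 from 5 — this is a bridge.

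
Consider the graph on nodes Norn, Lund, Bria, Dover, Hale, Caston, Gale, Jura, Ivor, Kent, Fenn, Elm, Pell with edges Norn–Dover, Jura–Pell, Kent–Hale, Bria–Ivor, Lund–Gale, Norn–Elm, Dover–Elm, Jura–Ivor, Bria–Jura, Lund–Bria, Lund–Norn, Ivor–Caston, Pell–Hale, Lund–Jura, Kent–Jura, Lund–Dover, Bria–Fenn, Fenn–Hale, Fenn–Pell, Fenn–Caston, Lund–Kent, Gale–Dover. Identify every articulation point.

Lund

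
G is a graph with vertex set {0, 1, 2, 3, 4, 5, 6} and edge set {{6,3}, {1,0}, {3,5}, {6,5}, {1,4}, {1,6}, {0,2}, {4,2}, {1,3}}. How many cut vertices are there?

1

Removing 1 increases the component count from 1 to 2, so 1 is a cut vertex.
By contrast removing 4 leaves 1 component; it is not a cut vertex. No other vertex is a cut vertex either.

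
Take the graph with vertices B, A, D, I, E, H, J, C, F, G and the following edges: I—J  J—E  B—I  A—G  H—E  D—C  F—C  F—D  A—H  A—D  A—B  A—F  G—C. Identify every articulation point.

Removing A increases the component count from 1 to 2, so A is a cut vertex.
By contrast removing B leaves 1 component; it is not a cut vertex. No other vertex is a cut vertex either.

A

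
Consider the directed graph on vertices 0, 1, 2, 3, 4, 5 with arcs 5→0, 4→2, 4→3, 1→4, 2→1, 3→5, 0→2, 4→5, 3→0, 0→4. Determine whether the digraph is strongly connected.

Yes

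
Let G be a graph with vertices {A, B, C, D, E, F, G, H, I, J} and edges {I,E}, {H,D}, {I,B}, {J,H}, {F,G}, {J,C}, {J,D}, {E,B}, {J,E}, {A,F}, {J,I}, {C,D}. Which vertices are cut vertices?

F, J

Removing F increases the component count from 2 to 3, so F is a cut vertex.
Removing J increases the component count from 2 to 3, so J is a cut vertex.
By contrast removing B leaves 2 components; it is not a cut vertex. No other vertex is a cut vertex either.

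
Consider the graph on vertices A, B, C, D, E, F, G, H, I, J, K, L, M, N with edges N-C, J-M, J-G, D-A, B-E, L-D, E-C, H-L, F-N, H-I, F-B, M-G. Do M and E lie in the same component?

No

The component containing M is {G, J, M}, and E is not in it.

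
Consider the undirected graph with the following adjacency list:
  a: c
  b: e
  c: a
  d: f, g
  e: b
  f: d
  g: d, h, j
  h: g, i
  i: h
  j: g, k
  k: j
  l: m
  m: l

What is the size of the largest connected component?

7

Starting from b we can reach b, e. That is one component of size 2.
Starting from l we can reach l, m. That is one component of size 2.
Starting from a we can reach a, c. That is one component of size 2.
Starting from d we can reach d, f, g, h, i, j, k. That is one component of size 7.
The largest has 7 vertices.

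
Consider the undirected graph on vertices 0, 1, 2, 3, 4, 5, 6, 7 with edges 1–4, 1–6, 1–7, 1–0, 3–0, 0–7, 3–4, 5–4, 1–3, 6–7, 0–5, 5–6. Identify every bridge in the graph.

none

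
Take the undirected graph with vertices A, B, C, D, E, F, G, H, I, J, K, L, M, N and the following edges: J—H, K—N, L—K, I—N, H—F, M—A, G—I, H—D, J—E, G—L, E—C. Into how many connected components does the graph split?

B is isolated — a component by itself.
Starting from A we can reach A, M. That is one component of size 2.
Starting from G we can reach G, I, K, L, N. That is one component of size 5.
Starting from C we can reach C, D, E, F, H, J. That is one component of size 6.
Total: 4 components.

4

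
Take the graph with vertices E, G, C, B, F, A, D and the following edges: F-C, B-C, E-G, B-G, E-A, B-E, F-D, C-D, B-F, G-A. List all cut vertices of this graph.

B

Removing B increases the component count from 1 to 2, so B is a cut vertex.
By contrast removing G leaves 1 component; it is not a cut vertex. No other vertex is a cut vertex either.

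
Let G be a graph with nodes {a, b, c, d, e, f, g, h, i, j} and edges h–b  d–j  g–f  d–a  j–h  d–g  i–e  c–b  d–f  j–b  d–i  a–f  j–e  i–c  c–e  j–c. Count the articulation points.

Removing d increases the component count from 1 to 2, so d is a cut vertex.
By contrast removing b leaves 1 component; it is not a cut vertex. No other vertex is a cut vertex either.

1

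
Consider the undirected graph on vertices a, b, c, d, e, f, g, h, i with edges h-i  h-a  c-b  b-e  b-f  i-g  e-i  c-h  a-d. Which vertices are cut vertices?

Removing a increases the component count from 1 to 2, so a is a cut vertex.
Removing b increases the component count from 1 to 2, so b is a cut vertex.
Removing h increases the component count from 1 to 2, so h is a cut vertex.
Likewise i is a cut vertex.
By contrast removing c leaves 1 component; it is not a cut vertex. No other vertex is a cut vertex either.

a, b, h, i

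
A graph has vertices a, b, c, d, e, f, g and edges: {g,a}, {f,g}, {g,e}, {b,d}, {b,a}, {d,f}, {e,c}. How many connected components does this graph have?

1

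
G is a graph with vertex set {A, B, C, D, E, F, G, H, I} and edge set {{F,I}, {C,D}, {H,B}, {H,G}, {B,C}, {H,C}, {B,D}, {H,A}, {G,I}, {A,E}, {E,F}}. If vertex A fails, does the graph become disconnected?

Deleting A leaves 1 component (was 1) (its neighbors E, H remain connected to each other), so A is not a cut vertex.

No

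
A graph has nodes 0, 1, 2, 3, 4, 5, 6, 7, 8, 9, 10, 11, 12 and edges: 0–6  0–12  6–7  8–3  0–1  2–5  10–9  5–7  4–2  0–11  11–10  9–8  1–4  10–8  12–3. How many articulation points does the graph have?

1

Removing 0 increases the component count from 1 to 2, so 0 is a cut vertex.
By contrast removing 9 leaves 1 component; it is not a cut vertex. No other vertex is a cut vertex either.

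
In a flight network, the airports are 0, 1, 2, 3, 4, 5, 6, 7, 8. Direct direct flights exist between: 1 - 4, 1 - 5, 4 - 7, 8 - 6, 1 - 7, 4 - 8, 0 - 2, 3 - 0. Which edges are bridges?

The edges on the cycle 1-4-7-1 are not bridges since each lies on that cycle.
But removing 3 - 0 disconnects 3 from 0; removing 1 - 5 disconnects 1 from 5; removing 2 - 0 disconnects 2 from 0; removing 8 - 6 disconnects 8 from 6 — these are bridges.
In total 5 edges are bridges.

0-2, 0-3, 1-5, 4-8, 6-8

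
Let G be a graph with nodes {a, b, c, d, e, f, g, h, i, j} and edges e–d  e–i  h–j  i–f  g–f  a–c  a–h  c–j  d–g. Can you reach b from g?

No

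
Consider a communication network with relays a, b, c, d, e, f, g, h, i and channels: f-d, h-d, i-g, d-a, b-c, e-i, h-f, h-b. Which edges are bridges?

The edges on the cycle h-f-d-h are not bridges since each lies on that cycle.
But removing d-a disconnects d from a; removing b-h disconnects b from h; removing e-i disconnects e from i; removing g-i disconnects g from i — these are bridges.
In total 5 edges are bridges.

a-d, b-c, b-h, e-i, g-i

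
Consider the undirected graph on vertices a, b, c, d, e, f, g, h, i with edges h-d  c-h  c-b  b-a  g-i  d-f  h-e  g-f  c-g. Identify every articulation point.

b, c, g, h

Removing b increases the component count from 1 to 2, so b is a cut vertex.
Removing c increases the component count from 1 to 2, so c is a cut vertex.
Removing g increases the component count from 1 to 2, so g is a cut vertex.
Likewise h is a cut vertex.
By contrast removing e leaves 1 component; it is not a cut vertex. No other vertex is a cut vertex either.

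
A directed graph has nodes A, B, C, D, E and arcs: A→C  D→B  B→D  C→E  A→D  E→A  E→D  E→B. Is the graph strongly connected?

No

There is no directed path from D to A, so the graph is not strongly connected.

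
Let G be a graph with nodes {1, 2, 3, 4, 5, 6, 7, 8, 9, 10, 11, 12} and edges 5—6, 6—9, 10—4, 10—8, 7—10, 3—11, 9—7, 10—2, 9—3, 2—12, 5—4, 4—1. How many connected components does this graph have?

Starting from 1 we can reach 1, 2, 3, 4, 5, 6, 7, 8, 9, 10, 11, 12. That is one component of size 12.
Total: 1 component.

1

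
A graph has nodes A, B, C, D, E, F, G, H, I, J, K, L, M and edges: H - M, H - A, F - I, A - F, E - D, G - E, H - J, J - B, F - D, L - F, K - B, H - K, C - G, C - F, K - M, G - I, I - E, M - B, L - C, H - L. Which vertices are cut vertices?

H

Removing H increases the component count from 1 to 2, so H is a cut vertex.
By contrast removing M leaves 1 component; it is not a cut vertex. No other vertex is a cut vertex either.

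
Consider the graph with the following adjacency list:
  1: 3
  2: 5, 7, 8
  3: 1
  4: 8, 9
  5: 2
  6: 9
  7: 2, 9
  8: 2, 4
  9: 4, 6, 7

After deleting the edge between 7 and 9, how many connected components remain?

7 and 9 are still connected via 7-2-8-4-9, so the component count stays at 2.

2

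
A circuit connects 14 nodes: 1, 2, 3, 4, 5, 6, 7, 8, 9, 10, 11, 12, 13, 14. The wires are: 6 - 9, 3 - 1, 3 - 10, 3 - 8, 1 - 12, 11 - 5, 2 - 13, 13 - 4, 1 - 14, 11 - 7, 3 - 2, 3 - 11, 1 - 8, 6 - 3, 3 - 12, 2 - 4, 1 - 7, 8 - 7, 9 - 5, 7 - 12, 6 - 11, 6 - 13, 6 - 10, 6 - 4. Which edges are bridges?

1-14

The edges on the cycle 3-1-8-7-11-3 are not bridges since each lies on that cycle.
But removing 1 - 14 disconnects 1 from 14 — this is a bridge.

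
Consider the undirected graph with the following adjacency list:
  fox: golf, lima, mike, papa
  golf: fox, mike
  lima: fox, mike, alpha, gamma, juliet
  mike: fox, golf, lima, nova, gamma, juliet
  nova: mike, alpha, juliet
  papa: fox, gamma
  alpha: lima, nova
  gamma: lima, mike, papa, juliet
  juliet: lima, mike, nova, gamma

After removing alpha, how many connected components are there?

1

With alpha gone, the remaining components are: {fox, golf, lima, mike, nova, papa, gamma, juliet}.
That is 1 component.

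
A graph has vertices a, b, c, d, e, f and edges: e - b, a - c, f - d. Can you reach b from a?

The component containing a is {a, c}, and b is not in it.

No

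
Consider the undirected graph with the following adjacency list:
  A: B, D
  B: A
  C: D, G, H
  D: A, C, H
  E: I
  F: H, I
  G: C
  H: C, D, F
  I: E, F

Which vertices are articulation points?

A, C, D, F, H, I

Removing A increases the component count from 1 to 2, so A is a cut vertex.
Removing C increases the component count from 1 to 2, so C is a cut vertex.
Removing D increases the component count from 1 to 2, so D is a cut vertex.
Likewise F, H, I are cut vertices.
By contrast removing B leaves 1 component; it is not a cut vertex. No other vertex is a cut vertex either.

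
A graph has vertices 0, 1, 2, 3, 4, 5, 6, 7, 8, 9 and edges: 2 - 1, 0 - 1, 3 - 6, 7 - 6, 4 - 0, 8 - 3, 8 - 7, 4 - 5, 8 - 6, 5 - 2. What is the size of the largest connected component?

9 is isolated — a component by itself.
Starting from 3 we can reach 3, 6, 7, 8. That is one component of size 4.
Starting from 0 we can reach 0, 1, 2, 4, 5. That is one component of size 5.
The largest has 5 vertices.

5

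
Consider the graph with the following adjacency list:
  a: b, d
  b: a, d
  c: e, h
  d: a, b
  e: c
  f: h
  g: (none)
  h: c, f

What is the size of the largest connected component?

g is isolated — a component by itself.
Starting from a we can reach a, b, d. That is one component of size 3.
Starting from c we can reach c, e, f, h. That is one component of size 4.
The largest has 4 vertices.

4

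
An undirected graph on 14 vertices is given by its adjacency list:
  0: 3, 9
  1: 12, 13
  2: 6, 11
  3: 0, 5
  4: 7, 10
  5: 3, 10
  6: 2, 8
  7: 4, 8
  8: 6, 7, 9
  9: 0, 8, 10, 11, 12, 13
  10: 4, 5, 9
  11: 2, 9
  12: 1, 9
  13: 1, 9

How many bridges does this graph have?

0

The edges on the cycle 9-11-2-6-8-9 are not bridges since each lies on that cycle.
Every edge lies on some cycle, so there are no bridges.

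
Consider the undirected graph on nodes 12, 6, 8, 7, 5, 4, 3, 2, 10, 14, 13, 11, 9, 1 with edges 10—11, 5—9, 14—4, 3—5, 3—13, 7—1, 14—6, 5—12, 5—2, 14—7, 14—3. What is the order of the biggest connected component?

8 is isolated — a component by itself.
Starting from 10 we can reach 10, 11. That is one component of size 2.
Starting from 1 we can reach 1, 2, 3, 4, 5, 6, 7, 9, 12, 13, 14. That is one component of size 11.
The largest has 11 vertices.

11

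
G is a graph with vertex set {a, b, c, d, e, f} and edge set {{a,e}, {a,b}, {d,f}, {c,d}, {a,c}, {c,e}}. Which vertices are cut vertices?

Removing a increases the component count from 1 to 2, so a is a cut vertex.
Removing c increases the component count from 1 to 2, so c is a cut vertex.
Removing d increases the component count from 1 to 2, so d is a cut vertex.
By contrast removing f leaves 1 component; it is not a cut vertex. No other vertex is a cut vertex either.

a, c, d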